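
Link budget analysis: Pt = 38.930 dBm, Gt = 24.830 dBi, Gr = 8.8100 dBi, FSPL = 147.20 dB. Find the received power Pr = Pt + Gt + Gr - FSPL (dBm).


Pr = 38.930 + 24.830 + 8.8100 - 147.20 = -74.63 dBm

-74.63 dBm


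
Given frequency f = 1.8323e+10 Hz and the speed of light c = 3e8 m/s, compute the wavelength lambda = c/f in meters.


lambda = c / f = 3.0000e+08 / 1.8323e+10 = 0.01637 m

0.01637 m


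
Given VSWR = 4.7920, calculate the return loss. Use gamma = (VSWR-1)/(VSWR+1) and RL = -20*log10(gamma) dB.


gamma = (4.7920 - 1) / (4.7920 + 1) = 0.6546961
RL = -20 * log10(0.6546961) = 3.679 dB

3.679 dB


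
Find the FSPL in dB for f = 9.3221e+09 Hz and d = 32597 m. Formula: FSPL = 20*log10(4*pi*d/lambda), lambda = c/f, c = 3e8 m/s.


lambda = c / f = 3.0000e+08 / 9.3221e+09 = 0.03218159 m
FSPL = 20 * log10(4*pi*32597/0.03218159) = 142.1 dB

142.1 dB


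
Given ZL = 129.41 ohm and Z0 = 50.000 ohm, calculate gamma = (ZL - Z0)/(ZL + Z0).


gamma = (129.41 - 50.000) / (129.41 + 50.000) = 0.4426

0.4426


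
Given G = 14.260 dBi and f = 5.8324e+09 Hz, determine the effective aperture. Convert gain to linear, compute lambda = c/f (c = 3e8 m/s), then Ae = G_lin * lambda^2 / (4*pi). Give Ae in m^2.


lambda = c / f = 3.0000e+08 / 5.8324e+09 = 0.05143680 m
G_linear = 10^(14.260/10) = 26.66859
Ae = G_linear * lambda^2 / (4*pi) = 26.66859 * 0.05143680^2 / (4*pi) = 5.615e-03 m^2

5.615e-03 m^2


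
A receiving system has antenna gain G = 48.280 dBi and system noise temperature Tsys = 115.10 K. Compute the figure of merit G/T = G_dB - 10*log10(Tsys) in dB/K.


G/T = 48.280 - 10*log10(115.10) = 48.280 - 20.61075 = 27.67 dB/K

27.67 dB/K


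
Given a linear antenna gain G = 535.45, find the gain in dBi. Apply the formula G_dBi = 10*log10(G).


G_dBi = 10 * log10(535.45) = 27.29 dBi

27.29 dBi


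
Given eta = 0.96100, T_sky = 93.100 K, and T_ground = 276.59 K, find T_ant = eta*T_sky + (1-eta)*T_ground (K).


T_ant = 0.96100 * 93.100 + (1 - 0.96100) * 276.59 = 100.3 K

100.3 K


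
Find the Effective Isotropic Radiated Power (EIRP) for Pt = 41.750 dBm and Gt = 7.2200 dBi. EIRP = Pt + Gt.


EIRP = Pt + Gt = 41.750 + 7.2200 = 48.97 dBm

48.97 dBm


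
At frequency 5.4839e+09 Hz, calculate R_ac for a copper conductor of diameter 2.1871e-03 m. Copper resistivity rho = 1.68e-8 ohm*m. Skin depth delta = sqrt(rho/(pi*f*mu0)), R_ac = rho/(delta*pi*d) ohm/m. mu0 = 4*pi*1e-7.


delta = sqrt(1.68e-8 / (pi * 5.4839e+09 * 4*pi*1e-7)) = 8.809069e-07 m
R_ac = 1.68e-8 / (8.809069e-07 * pi * 2.1871e-03) = 2.776 ohm/m

2.776 ohm/m


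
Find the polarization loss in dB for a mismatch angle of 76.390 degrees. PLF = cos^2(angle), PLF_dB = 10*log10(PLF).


PLF_linear = cos^2(76.390 deg) = 0.05537162
PLF_dB = 10 * log10(0.05537162) = -12.57 dB

-12.57 dB


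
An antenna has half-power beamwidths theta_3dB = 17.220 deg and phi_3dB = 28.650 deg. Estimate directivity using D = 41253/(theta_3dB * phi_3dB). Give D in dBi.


D_linear = 41253 / (17.220 * 28.650) = 83.61761
D_dBi = 10 * log10(83.61761) = 19.22 dBi

19.22 dBi


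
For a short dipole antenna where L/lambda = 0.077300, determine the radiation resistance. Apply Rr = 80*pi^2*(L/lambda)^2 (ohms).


Rr = 80 * pi^2 * (0.077300)^2 = 80 * 9.869604 * 5.975290e-03 = 4.718 ohm

4.718 ohm


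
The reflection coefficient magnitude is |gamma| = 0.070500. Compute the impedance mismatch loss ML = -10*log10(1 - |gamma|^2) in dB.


ML = -10 * log10(1 - 0.070500^2) = -10 * log10(0.99502975) = 0.02164 dB

0.02164 dB


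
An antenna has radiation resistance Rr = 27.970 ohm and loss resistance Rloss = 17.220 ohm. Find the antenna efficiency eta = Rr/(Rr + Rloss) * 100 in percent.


eta = 27.970 / (27.970 + 17.220) * 100 = 61.89%

61.89%


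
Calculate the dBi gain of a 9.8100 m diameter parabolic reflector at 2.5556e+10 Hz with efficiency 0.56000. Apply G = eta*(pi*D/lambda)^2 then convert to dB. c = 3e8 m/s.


lambda = c / f = 3.0000e+08 / 2.5556e+10 = 0.01173893 m
G_linear = 0.56000 * (pi * 9.8100 / 0.01173893)^2 = 3.859835e+06
G_dBi = 10 * log10(3.859835e+06) = 65.87 dBi

65.87 dBi


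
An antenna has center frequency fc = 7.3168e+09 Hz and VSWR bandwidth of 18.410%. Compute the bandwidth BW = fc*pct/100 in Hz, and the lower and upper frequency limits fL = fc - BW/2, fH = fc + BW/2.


BW = 7.3168e+09 * 18.410/100 = 1.347023e+09 Hz
fL = 7.3168e+09 - 1.347023e+09/2 = 6.643e+09 Hz
fH = 7.3168e+09 + 1.347023e+09/2 = 7.990e+09 Hz

BW=1.347e+09 Hz, fL=6.643e+09 Hz, fH=7.990e+09 Hz


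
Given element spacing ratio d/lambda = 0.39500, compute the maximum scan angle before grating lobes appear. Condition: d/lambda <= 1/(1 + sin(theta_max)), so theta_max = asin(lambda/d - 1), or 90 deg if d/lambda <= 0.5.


lambda/d - 1 = 1/0.39500 - 1 = 1.531646 >= 1
d/lambda <= 0.5, so the array can scan to endfire without grating lobes: theta_max = 90 deg

90 deg


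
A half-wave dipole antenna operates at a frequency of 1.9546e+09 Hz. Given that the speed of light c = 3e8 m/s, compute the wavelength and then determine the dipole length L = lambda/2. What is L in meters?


lambda = c / f = 3.0000e+08 / 1.9546e+09 = 0.1534841 m
L = lambda / 2 = 0.1534841 / 2 = 0.07674 m

0.07674 m


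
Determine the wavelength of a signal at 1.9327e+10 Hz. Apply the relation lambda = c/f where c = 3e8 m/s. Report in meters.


lambda = c / f = 3.0000e+08 / 1.9327e+10 = 0.01552 m

0.01552 m


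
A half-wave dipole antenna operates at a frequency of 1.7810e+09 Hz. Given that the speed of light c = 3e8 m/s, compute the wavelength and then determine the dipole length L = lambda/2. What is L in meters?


lambda = c / f = 3.0000e+08 / 1.7810e+09 = 0.1684447 m
L = lambda / 2 = 0.1684447 / 2 = 0.08422 m

0.08422 m


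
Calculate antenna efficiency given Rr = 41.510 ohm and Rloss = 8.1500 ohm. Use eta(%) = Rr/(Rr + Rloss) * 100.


eta = 41.510 / (41.510 + 8.1500) * 100 = 83.59%

83.59%


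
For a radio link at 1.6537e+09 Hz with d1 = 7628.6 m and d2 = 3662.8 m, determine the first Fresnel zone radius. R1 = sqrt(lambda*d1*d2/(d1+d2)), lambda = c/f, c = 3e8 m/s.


lambda = c / f = 3.0000e+08 / 1.6537e+09 = 0.1814114 m
R1 = sqrt(0.1814114 * 7628.6 * 3662.8 / (7628.6 + 3662.8)) = 21.19 m

21.19 m


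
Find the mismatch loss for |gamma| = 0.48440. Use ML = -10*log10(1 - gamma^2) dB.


ML = -10 * log10(1 - 0.48440^2) = -10 * log10(0.76535664) = 1.161 dB

1.161 dB


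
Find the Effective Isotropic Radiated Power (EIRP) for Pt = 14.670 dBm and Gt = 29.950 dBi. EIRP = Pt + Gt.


EIRP = Pt + Gt = 14.670 + 29.950 = 44.62 dBm

44.62 dBm


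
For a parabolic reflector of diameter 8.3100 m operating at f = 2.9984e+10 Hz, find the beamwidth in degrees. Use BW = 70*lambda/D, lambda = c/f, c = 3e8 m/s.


lambda = c / f = 3.0000e+08 / 2.9984e+10 = 0.01000534 m
BW = 70 * 0.01000534 / 8.3100 = 0.08428 deg

0.08428 deg


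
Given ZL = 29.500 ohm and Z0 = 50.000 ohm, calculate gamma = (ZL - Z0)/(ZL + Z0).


gamma = (29.500 - 50.000) / (29.500 + 50.000) = -0.2579

-0.2579


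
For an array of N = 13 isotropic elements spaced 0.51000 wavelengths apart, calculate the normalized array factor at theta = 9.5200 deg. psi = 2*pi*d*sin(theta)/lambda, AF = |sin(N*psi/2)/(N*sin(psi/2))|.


psi = 2*pi*0.51000*sin(9.5200 deg) = 0.5299858 rad
AF = |sin(13*0.5299858/2) / (13*sin(0.5299858/2))| = 0.08773

0.08773


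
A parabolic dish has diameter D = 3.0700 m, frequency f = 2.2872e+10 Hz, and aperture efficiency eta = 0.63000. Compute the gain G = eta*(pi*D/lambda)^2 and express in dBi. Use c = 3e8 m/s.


lambda = c / f = 3.0000e+08 / 2.2872e+10 = 0.01311647 m
G_linear = 0.63000 * (pi * 3.0700 / 0.01311647)^2 = 340630.2
G_dBi = 10 * log10(340630.2) = 55.32 dBi

55.32 dBi


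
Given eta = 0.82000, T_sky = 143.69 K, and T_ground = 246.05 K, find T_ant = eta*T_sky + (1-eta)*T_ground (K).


T_ant = 0.82000 * 143.69 + (1 - 0.82000) * 246.05 = 162.1 K

162.1 K


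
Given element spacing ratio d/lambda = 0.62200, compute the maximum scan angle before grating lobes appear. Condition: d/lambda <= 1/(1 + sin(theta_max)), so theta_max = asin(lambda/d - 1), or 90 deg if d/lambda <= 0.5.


lambda/d - 1 = 1/0.62200 - 1 = 0.6077170
theta_max = asin(0.6077170) = 37.42 deg

37.42 deg


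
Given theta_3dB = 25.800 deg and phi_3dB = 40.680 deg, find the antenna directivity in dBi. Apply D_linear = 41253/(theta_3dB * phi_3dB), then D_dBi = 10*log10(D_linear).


D_linear = 41253 / (25.800 * 40.680) = 39.30564
D_dBi = 10 * log10(39.30564) = 15.94 dBi

15.94 dBi


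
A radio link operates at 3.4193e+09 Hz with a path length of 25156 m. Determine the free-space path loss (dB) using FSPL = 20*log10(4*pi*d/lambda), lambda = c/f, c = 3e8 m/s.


lambda = c / f = 3.0000e+08 / 3.4193e+09 = 0.08773726 m
FSPL = 20 * log10(4*pi*25156/0.08773726) = 131.1 dB

131.1 dB


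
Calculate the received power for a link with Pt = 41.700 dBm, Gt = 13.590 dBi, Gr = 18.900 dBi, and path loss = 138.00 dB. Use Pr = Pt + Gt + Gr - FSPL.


Pr = 41.700 + 13.590 + 18.900 - 138.00 = -63.81 dBm

-63.81 dBm


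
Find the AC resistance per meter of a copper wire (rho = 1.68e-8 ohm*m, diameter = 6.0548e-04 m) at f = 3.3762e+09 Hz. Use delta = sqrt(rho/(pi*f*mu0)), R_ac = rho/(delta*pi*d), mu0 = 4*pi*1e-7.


delta = sqrt(1.68e-8 / (pi * 3.3762e+09 * 4*pi*1e-7)) = 1.122692e-06 m
R_ac = 1.68e-8 / (1.122692e-06 * pi * 6.0548e-04) = 7.867 ohm/m

7.867 ohm/m


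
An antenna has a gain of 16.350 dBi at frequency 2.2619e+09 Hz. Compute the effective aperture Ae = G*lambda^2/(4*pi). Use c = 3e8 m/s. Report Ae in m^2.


lambda = c / f = 3.0000e+08 / 2.2619e+09 = 0.1326319 m
G_linear = 10^(16.350/10) = 43.15191
Ae = G_linear * lambda^2 / (4*pi) = 43.15191 * 0.1326319^2 / (4*pi) = 0.06041 m^2

0.06041 m^2


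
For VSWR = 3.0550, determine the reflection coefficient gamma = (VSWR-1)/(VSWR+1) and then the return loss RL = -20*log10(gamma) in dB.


gamma = (3.0550 - 1) / (3.0550 + 1) = 0.5067818
RL = -20 * log10(0.5067818) = 5.904 dB

5.904 dB


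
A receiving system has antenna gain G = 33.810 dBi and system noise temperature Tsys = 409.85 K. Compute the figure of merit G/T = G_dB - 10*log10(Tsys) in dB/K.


G/T = 33.810 - 10*log10(409.85) = 33.810 - 26.12625 = 7.684 dB/K

7.684 dB/K


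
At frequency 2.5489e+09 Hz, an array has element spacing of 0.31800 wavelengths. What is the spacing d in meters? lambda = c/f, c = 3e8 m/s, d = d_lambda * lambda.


lambda = c / f = 3.0000e+08 / 2.5489e+09 = 0.1176978 m
d = 0.31800 * 0.1176978 = 0.03743 m

0.03743 m


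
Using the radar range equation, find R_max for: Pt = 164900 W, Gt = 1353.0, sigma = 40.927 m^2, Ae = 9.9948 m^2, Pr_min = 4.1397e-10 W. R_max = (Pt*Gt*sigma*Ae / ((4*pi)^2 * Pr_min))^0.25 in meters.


R^4 = 164900*1353.0*40.927*9.9948 / ((4*pi)^2 * 4.1397e-10) = 1.396091e+18
R_max = 1.396091e+18^0.25 = 34374 m

34374 m


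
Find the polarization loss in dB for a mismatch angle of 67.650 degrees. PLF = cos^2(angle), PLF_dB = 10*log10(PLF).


PLF_linear = cos^2(67.650 deg) = 0.1446003
PLF_dB = 10 * log10(0.1446003) = -8.398 dB

-8.398 dB


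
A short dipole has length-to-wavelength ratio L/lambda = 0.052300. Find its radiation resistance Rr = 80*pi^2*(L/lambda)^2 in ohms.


Rr = 80 * pi^2 * (0.052300)^2 = 80 * 9.869604 * 2.735290e-03 = 2.160 ohm

2.160 ohm


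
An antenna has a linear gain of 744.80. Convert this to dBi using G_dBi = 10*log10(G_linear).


G_dBi = 10 * log10(744.80) = 28.72 dBi

28.72 dBi


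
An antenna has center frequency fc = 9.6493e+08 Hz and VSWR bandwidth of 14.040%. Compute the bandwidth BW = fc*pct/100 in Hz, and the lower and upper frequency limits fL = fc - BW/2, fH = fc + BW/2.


BW = 9.6493e+08 * 14.040/100 = 1.354762e+08 Hz
fL = 9.6493e+08 - 1.354762e+08/2 = 8.972e+08 Hz
fH = 9.6493e+08 + 1.354762e+08/2 = 1.033e+09 Hz

BW=1.355e+08 Hz, fL=8.972e+08 Hz, fH=1.033e+09 Hz


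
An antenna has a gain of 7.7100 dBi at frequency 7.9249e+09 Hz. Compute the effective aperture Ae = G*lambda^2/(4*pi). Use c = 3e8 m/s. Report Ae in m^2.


lambda = c / f = 3.0000e+08 / 7.9249e+09 = 0.03785537 m
G_linear = 10^(7.7100/10) = 5.902011
Ae = G_linear * lambda^2 / (4*pi) = 5.902011 * 0.03785537^2 / (4*pi) = 6.730e-04 m^2

6.730e-04 m^2


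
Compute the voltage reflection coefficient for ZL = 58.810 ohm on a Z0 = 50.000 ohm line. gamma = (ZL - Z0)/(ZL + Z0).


gamma = (58.810 - 50.000) / (58.810 + 50.000) = 0.08097

0.08097


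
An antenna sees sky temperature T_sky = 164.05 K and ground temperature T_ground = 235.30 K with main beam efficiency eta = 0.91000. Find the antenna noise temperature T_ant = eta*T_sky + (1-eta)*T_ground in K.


T_ant = 0.91000 * 164.05 + (1 - 0.91000) * 235.30 = 170.5 K

170.5 K


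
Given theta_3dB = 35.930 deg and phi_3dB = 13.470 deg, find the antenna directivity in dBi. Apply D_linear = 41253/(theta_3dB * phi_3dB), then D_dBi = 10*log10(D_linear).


D_linear = 41253 / (35.930 * 13.470) = 85.23750
D_dBi = 10 * log10(85.23750) = 19.31 dBi

19.31 dBi


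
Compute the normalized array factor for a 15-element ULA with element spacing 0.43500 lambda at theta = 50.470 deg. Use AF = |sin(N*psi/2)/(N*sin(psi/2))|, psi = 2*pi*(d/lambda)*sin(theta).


psi = 2*pi*0.43500*sin(50.470 deg) = 2.108083 rad
AF = |sin(15*2.108083/2) / (15*sin(2.108083/2))| = 7.858e-03

7.858e-03


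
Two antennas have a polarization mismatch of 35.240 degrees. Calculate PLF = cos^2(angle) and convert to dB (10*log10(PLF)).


PLF_linear = cos^2(35.240 deg) = 0.6670679
PLF_dB = 10 * log10(0.6670679) = -1.758 dB

-1.758 dB


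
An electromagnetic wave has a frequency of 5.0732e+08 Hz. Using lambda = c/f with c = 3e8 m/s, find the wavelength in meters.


lambda = c / f = 3.0000e+08 / 5.0732e+08 = 0.5913 m

0.5913 m


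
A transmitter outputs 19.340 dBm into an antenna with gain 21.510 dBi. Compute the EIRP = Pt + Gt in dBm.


EIRP = Pt + Gt = 19.340 + 21.510 = 40.85 dBm

40.85 dBm


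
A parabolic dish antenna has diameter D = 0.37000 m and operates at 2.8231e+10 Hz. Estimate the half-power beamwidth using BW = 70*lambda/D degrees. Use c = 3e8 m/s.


lambda = c / f = 3.0000e+08 / 2.8231e+10 = 0.01062662 m
BW = 70 * 0.01062662 / 0.37000 = 2.010 deg

2.010 deg


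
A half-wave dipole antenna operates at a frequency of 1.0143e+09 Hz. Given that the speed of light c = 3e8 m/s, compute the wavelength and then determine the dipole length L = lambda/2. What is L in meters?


lambda = c / f = 3.0000e+08 / 1.0143e+09 = 0.2957705 m
L = lambda / 2 = 0.2957705 / 2 = 0.1479 m

0.1479 m


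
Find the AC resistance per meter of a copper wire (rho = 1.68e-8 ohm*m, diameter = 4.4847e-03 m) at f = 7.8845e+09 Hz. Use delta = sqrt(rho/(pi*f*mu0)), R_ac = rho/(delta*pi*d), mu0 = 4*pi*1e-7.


delta = sqrt(1.68e-8 / (pi * 7.8845e+09 * 4*pi*1e-7)) = 7.346622e-07 m
R_ac = 1.68e-8 / (7.346622e-07 * pi * 4.4847e-03) = 1.623 ohm/m

1.623 ohm/m


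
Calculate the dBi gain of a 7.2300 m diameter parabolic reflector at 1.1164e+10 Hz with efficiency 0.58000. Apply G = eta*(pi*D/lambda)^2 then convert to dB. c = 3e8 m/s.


lambda = c / f = 3.0000e+08 / 1.1164e+10 = 0.02687209 m
G_linear = 0.58000 * (pi * 7.2300 / 0.02687209)^2 = 414382.5
G_dBi = 10 * log10(414382.5) = 56.17 dBi

56.17 dBi


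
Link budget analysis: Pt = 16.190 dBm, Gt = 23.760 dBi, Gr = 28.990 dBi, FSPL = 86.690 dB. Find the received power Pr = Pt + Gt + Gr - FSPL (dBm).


Pr = 16.190 + 23.760 + 28.990 - 86.690 = -17.75 dBm

-17.75 dBm


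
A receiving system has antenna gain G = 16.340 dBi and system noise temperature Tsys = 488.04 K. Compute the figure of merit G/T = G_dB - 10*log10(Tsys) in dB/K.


G/T = 16.340 - 10*log10(488.04) = 16.340 - 26.88455 = -10.54 dB/K

-10.54 dB/K


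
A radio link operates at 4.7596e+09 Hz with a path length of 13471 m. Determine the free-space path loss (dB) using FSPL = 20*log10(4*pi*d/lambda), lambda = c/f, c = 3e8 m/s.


lambda = c / f = 3.0000e+08 / 4.7596e+09 = 0.06303051 m
FSPL = 20 * log10(4*pi*13471/0.06303051) = 128.6 dB

128.6 dB


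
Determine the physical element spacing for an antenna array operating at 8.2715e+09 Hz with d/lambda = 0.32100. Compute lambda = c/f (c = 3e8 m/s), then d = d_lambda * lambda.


lambda = c / f = 3.0000e+08 / 8.2715e+09 = 0.03626912 m
d = 0.32100 * 0.03626912 = 0.01164 m

0.01164 m


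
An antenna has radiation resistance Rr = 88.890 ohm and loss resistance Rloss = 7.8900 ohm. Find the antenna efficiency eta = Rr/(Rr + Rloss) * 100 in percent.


eta = 88.890 / (88.890 + 7.8900) * 100 = 91.85%

91.85%


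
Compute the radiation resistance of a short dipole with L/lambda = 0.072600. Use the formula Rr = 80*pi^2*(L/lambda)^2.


Rr = 80 * pi^2 * (0.072600)^2 = 80 * 9.869604 * 5.270760e-03 = 4.162 ohm

4.162 ohm


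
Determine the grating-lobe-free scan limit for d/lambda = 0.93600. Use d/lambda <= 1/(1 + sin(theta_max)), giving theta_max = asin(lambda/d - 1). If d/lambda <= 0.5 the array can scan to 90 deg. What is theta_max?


lambda/d - 1 = 1/0.93600 - 1 = 0.06837607
theta_max = asin(0.06837607) = 3.921 deg

3.921 deg


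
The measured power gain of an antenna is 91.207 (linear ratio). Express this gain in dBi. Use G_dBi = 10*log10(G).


G_dBi = 10 * log10(91.207) = 19.60 dBi

19.60 dBi


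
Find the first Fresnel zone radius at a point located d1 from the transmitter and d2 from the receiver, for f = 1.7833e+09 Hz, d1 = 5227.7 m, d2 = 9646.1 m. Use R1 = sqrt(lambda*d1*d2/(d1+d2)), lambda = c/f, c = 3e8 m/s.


lambda = c / f = 3.0000e+08 / 1.7833e+09 = 0.1682274 m
R1 = sqrt(0.1682274 * 5227.7 * 9646.1 / (5227.7 + 9646.1)) = 23.88 m

23.88 m


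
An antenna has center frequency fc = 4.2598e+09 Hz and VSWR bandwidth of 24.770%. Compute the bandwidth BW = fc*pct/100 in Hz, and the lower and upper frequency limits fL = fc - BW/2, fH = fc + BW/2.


BW = 4.2598e+09 * 24.770/100 = 1.055152e+09 Hz
fL = 4.2598e+09 - 1.055152e+09/2 = 3.732e+09 Hz
fH = 4.2598e+09 + 1.055152e+09/2 = 4.787e+09 Hz

BW=1.055e+09 Hz, fL=3.732e+09 Hz, fH=4.787e+09 Hz


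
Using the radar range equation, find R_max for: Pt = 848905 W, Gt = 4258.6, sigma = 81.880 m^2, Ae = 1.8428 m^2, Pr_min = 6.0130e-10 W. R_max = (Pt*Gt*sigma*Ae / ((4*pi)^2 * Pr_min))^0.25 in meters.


R^4 = 848905*4258.6*81.880*1.8428 / ((4*pi)^2 * 6.0130e-10) = 5.744749e+18
R_max = 5.744749e+18^0.25 = 48957 m

48957 m


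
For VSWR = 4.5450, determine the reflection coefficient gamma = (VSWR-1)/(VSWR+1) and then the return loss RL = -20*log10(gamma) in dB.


gamma = (4.5450 - 1) / (4.5450 + 1) = 0.6393147
RL = -20 * log10(0.6393147) = 3.886 dB

3.886 dB


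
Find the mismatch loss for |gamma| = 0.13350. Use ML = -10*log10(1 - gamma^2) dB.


ML = -10 * log10(1 - 0.13350^2) = -10 * log10(0.98217775) = 0.07810 dB

0.07810 dB


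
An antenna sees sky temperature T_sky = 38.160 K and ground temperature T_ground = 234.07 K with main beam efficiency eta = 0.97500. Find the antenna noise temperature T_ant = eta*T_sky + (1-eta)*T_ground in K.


T_ant = 0.97500 * 38.160 + (1 - 0.97500) * 234.07 = 43.06 K

43.06 K


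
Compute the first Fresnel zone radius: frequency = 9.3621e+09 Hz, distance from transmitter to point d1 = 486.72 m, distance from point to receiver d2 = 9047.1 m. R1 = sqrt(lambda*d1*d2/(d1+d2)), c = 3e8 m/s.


lambda = c / f = 3.0000e+08 / 9.3621e+09 = 0.03204409 m
R1 = sqrt(0.03204409 * 486.72 * 9047.1 / (486.72 + 9047.1)) = 3.847 m

3.847 m


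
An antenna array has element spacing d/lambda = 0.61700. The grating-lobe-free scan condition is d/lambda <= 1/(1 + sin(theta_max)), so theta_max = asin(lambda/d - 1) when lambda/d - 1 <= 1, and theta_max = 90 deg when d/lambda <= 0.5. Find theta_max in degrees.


lambda/d - 1 = 1/0.61700 - 1 = 0.6207455
theta_max = asin(0.6207455) = 38.37 deg

38.37 deg


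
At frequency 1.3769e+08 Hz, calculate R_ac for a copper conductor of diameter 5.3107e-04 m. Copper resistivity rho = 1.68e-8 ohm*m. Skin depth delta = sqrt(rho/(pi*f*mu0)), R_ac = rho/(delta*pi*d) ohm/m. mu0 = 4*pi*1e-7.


delta = sqrt(1.68e-8 / (pi * 1.3769e+08 * 4*pi*1e-7)) = 5.559344e-06 m
R_ac = 1.68e-8 / (5.559344e-06 * pi * 5.3107e-04) = 1.811 ohm/m

1.811 ohm/m


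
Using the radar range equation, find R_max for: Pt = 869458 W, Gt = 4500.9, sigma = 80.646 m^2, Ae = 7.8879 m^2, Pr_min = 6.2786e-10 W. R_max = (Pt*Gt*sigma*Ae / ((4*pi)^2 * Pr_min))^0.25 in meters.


R^4 = 869458*4500.9*80.646*7.8879 / ((4*pi)^2 * 6.2786e-10) = 2.510786e+19
R_max = 2.510786e+19^0.25 = 70787 m

70787 m


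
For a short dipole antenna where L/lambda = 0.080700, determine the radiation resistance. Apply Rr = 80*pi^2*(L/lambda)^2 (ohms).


Rr = 80 * pi^2 * (0.080700)^2 = 80 * 9.869604 * 6.512490e-03 = 5.142 ohm

5.142 ohm


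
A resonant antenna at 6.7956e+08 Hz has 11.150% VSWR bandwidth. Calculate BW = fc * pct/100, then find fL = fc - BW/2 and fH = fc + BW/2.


BW = 6.7956e+08 * 11.150/100 = 7.577094e+07 Hz
fL = 6.7956e+08 - 7.577094e+07/2 = 6.417e+08 Hz
fH = 6.7956e+08 + 7.577094e+07/2 = 7.174e+08 Hz

BW=7.577e+07 Hz, fL=6.417e+08 Hz, fH=7.174e+08 Hz


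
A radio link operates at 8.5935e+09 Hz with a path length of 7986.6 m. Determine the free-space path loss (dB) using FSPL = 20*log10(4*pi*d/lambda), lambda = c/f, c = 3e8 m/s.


lambda = c / f = 3.0000e+08 / 8.5935e+09 = 0.03491011 m
FSPL = 20 * log10(4*pi*7986.6/0.03491011) = 129.2 dB

129.2 dB


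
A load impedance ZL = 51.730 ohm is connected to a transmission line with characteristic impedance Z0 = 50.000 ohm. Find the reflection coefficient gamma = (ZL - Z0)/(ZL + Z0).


gamma = (51.730 - 50.000) / (51.730 + 50.000) = 0.01701

0.01701


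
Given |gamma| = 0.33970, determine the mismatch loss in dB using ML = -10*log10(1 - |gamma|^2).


ML = -10 * log10(1 - 0.33970^2) = -10 * log10(0.88460391) = 0.5325 dB

0.5325 dB


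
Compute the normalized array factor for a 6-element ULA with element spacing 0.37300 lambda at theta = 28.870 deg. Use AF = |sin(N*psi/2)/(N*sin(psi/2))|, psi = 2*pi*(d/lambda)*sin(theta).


psi = 2*pi*0.37300*sin(28.870 deg) = 1.131560 rad
AF = |sin(6*1.131560/2) / (6*sin(1.131560/2))| = 0.07785

0.07785


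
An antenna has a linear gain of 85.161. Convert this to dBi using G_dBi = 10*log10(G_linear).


G_dBi = 10 * log10(85.161) = 19.30 dBi

19.30 dBi


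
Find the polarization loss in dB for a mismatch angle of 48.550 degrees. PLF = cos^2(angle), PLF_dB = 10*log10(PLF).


PLF_linear = cos^2(48.550 deg) = 0.4381993
PLF_dB = 10 * log10(0.4381993) = -3.583 dB

-3.583 dB


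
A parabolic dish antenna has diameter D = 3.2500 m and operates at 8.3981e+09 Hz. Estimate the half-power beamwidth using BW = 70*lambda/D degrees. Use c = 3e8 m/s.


lambda = c / f = 3.0000e+08 / 8.3981e+09 = 0.03572237 m
BW = 70 * 0.03572237 / 3.2500 = 0.7694 deg

0.7694 deg


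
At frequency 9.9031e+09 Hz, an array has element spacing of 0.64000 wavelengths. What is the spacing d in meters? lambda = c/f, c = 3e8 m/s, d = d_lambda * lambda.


lambda = c / f = 3.0000e+08 / 9.9031e+09 = 0.03029354 m
d = 0.64000 * 0.03029354 = 0.01939 m

0.01939 m


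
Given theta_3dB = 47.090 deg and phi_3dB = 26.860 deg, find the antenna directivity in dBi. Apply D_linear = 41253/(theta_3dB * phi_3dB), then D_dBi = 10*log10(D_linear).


D_linear = 41253 / (47.090 * 26.860) = 32.61526
D_dBi = 10 * log10(32.61526) = 15.13 dBi

15.13 dBi


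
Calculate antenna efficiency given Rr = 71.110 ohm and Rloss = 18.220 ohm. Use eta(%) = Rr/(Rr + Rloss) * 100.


eta = 71.110 / (71.110 + 18.220) * 100 = 79.60%

79.60%


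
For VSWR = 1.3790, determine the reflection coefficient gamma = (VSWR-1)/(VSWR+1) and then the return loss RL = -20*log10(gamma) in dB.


gamma = (1.3790 - 1) / (1.3790 + 1) = 0.1593106
RL = -20 * log10(0.1593106) = 15.96 dB

15.96 dB


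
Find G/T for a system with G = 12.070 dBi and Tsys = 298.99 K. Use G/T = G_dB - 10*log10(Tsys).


G/T = 12.070 - 10*log10(298.99) = 12.070 - 24.75657 = -12.69 dB/K

-12.69 dB/K


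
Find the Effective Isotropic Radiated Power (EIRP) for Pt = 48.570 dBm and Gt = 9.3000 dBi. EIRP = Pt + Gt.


EIRP = Pt + Gt = 48.570 + 9.3000 = 57.87 dBm

57.87 dBm


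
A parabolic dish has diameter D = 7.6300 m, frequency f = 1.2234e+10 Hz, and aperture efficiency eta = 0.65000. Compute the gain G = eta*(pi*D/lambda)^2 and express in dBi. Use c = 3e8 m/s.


lambda = c / f = 3.0000e+08 / 1.2234e+10 = 0.02452182 m
G_linear = 0.65000 * (pi * 7.6300 / 0.02452182)^2 = 621093.2
G_dBi = 10 * log10(621093.2) = 57.93 dBi

57.93 dBi


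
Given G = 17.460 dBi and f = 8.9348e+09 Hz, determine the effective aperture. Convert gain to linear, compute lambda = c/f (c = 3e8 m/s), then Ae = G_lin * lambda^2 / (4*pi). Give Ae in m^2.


lambda = c / f = 3.0000e+08 / 8.9348e+09 = 0.03357658 m
G_linear = 10^(17.460/10) = 55.71857
Ae = G_linear * lambda^2 / (4*pi) = 55.71857 * 0.03357658^2 / (4*pi) = 4.999e-03 m^2

4.999e-03 m^2


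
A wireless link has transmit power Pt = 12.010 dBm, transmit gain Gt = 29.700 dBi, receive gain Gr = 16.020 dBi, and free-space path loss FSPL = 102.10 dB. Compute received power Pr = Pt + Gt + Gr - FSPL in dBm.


Pr = 12.010 + 29.700 + 16.020 - 102.10 = -44.37 dBm

-44.37 dBm


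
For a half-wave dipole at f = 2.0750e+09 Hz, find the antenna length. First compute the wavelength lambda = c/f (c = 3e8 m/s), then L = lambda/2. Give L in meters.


lambda = c / f = 3.0000e+08 / 2.0750e+09 = 0.1445783 m
L = lambda / 2 = 0.1445783 / 2 = 0.07229 m

0.07229 m


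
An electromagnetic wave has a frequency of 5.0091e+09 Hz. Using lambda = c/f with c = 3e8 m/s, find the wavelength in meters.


lambda = c / f = 3.0000e+08 / 5.0091e+09 = 0.05989 m

0.05989 m


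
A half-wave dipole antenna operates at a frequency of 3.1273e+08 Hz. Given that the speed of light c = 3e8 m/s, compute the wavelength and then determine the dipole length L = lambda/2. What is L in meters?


lambda = c / f = 3.0000e+08 / 3.1273e+08 = 0.9592940 m
L = lambda / 2 = 0.9592940 / 2 = 0.4796 m

0.4796 m


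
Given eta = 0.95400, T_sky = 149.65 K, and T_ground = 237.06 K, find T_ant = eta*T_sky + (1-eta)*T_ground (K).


T_ant = 0.95400 * 149.65 + (1 - 0.95400) * 237.06 = 153.7 K

153.7 K


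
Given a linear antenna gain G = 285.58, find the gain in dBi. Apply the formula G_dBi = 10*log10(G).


G_dBi = 10 * log10(285.58) = 24.56 dBi

24.56 dBi


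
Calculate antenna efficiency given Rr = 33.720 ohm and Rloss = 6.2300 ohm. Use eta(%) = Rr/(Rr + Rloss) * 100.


eta = 33.720 / (33.720 + 6.2300) * 100 = 84.41%

84.41%


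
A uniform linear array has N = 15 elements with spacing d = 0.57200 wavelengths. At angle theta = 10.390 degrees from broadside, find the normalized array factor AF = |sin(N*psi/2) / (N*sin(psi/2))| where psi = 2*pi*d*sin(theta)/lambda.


psi = 2*pi*0.57200*sin(10.390 deg) = 0.6481656 rad
AF = |sin(15*0.6481656/2) / (15*sin(0.6481656/2))| = 0.2070

0.2070


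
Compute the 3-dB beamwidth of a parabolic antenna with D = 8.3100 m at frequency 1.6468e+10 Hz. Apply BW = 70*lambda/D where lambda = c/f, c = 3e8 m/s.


lambda = c / f = 3.0000e+08 / 1.6468e+10 = 0.01821715 m
BW = 70 * 0.01821715 / 8.3100 = 0.1535 deg

0.1535 deg


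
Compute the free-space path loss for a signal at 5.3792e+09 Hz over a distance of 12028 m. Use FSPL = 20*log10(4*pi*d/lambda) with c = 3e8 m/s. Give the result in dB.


lambda = c / f = 3.0000e+08 / 5.3792e+09 = 0.05577037 m
FSPL = 20 * log10(4*pi*12028/0.05577037) = 128.7 dB

128.7 dB


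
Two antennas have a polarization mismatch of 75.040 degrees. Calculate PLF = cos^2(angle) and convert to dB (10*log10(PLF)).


PLF_linear = cos^2(75.040 deg) = 0.06663865
PLF_dB = 10 * log10(0.06663865) = -11.76 dB

-11.76 dB


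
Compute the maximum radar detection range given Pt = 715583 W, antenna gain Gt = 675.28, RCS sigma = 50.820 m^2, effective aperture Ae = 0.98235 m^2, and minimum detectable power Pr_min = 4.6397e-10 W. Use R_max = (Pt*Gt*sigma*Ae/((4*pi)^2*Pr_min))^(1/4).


R^4 = 715583*675.28*50.820*0.98235 / ((4*pi)^2 * 4.6397e-10) = 3.292571e+17
R_max = 3.292571e+17^0.25 = 23954 m

23954 m


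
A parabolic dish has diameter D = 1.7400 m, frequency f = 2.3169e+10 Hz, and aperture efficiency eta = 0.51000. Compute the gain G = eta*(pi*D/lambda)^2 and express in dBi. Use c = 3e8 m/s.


lambda = c / f = 3.0000e+08 / 2.3169e+10 = 0.01294834 m
G_linear = 0.51000 * (pi * 1.7400 / 0.01294834)^2 = 90895.05
G_dBi = 10 * log10(90895.05) = 49.59 dBi

49.59 dBi


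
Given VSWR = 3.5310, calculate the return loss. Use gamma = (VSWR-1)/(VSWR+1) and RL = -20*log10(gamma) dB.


gamma = (3.5310 - 1) / (3.5310 + 1) = 0.5585963
RL = -20 * log10(0.5585963) = 5.058 dB

5.058 dB


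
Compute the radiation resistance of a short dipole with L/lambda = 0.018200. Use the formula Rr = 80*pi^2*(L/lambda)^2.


Rr = 80 * pi^2 * (0.018200)^2 = 80 * 9.869604 * 3.312400e-04 = 0.2615 ohm

0.2615 ohm


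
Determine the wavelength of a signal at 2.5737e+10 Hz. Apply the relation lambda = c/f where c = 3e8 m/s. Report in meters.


lambda = c / f = 3.0000e+08 / 2.5737e+10 = 0.01166 m

0.01166 m


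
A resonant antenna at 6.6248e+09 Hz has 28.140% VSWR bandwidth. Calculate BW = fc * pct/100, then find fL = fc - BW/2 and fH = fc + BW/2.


BW = 6.6248e+09 * 28.140/100 = 1.864219e+09 Hz
fL = 6.6248e+09 - 1.864219e+09/2 = 5.693e+09 Hz
fH = 6.6248e+09 + 1.864219e+09/2 = 7.557e+09 Hz

BW=1.864e+09 Hz, fL=5.693e+09 Hz, fH=7.557e+09 Hz


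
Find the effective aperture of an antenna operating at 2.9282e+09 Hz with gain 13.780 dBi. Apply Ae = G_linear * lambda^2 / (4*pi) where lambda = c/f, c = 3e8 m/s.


lambda = c / f = 3.0000e+08 / 2.9282e+09 = 0.1024520 m
G_linear = 10^(13.780/10) = 23.87811
Ae = G_linear * lambda^2 / (4*pi) = 23.87811 * 0.1024520^2 / (4*pi) = 0.01994 m^2

0.01994 m^2


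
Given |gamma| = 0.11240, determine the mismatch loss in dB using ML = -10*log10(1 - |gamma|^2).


ML = -10 * log10(1 - 0.11240^2) = -10 * log10(0.98736624) = 0.05522 dB

0.05522 dB


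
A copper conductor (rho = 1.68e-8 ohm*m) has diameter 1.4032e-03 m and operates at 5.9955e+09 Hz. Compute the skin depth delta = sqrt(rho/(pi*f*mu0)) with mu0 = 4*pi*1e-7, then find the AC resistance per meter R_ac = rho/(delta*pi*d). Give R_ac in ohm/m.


delta = sqrt(1.68e-8 / (pi * 5.9955e+09 * 4*pi*1e-7)) = 8.424848e-07 m
R_ac = 1.68e-8 / (8.424848e-07 * pi * 1.4032e-03) = 4.524 ohm/m

4.524 ohm/m


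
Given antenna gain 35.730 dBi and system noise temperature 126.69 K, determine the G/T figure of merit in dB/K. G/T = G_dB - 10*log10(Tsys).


G/T = 35.730 - 10*log10(126.69) = 35.730 - 21.02742 = 14.70 dB/K

14.70 dB/K


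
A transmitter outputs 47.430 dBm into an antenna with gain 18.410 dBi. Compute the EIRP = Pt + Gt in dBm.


EIRP = Pt + Gt = 47.430 + 18.410 = 65.84 dBm

65.84 dBm


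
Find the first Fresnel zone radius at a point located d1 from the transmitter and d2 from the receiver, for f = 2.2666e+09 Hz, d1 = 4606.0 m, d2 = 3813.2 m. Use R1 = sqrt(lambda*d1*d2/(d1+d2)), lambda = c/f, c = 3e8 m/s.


lambda = c / f = 3.0000e+08 / 2.2666e+09 = 0.1323568 m
R1 = sqrt(0.1323568 * 4606.0 * 3813.2 / (4606.0 + 3813.2)) = 16.62 m

16.62 m


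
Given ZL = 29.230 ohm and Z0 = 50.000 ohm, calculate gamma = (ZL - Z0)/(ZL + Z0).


gamma = (29.230 - 50.000) / (29.230 + 50.000) = -0.2621

-0.2621


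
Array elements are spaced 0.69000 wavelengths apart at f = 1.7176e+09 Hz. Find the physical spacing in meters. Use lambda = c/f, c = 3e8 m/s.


lambda = c / f = 3.0000e+08 / 1.7176e+09 = 0.1746623 m
d = 0.69000 * 0.1746623 = 0.1205 m

0.1205 m


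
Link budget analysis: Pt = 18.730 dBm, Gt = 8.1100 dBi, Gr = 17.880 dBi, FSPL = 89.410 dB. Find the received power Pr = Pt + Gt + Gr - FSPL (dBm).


Pr = 18.730 + 8.1100 + 17.880 - 89.410 = -44.69 dBm

-44.69 dBm


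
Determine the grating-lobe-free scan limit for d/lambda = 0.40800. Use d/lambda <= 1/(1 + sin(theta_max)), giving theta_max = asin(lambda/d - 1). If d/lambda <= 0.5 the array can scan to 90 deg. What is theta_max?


lambda/d - 1 = 1/0.40800 - 1 = 1.450980 >= 1
d/lambda <= 0.5, so the array can scan to endfire without grating lobes: theta_max = 90 deg

90 deg


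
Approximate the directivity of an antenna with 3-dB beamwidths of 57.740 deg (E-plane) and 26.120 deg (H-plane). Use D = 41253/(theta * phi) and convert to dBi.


D_linear = 41253 / (57.740 * 26.120) = 27.35304
D_dBi = 10 * log10(27.35304) = 14.37 dBi

14.37 dBi


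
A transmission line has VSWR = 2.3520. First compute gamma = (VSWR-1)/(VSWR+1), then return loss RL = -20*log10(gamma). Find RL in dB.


gamma = (2.3520 - 1) / (2.3520 + 1) = 0.4033413
RL = -20 * log10(0.4033413) = 7.887 dB

7.887 dB


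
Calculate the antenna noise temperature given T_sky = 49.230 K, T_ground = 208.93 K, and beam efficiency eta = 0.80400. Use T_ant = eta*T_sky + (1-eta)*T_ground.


T_ant = 0.80400 * 49.230 + (1 - 0.80400) * 208.93 = 80.53 K

80.53 K


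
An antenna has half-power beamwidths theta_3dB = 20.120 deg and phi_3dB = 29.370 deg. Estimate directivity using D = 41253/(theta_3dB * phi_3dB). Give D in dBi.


D_linear = 41253 / (20.120 * 29.370) = 69.81096
D_dBi = 10 * log10(69.81096) = 18.44 dBi

18.44 dBi


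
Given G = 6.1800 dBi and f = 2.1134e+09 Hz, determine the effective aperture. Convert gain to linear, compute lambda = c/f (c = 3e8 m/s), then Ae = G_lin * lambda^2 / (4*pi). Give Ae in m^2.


lambda = c / f = 3.0000e+08 / 2.1134e+09 = 0.1419514 m
G_linear = 10^(6.1800/10) = 4.149540
Ae = G_linear * lambda^2 / (4*pi) = 4.149540 * 0.1419514^2 / (4*pi) = 6.654e-03 m^2

6.654e-03 m^2


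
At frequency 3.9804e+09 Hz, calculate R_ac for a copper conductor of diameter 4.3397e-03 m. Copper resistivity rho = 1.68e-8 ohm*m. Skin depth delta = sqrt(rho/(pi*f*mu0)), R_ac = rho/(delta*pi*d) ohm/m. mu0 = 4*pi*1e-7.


delta = sqrt(1.68e-8 / (pi * 3.9804e+09 * 4*pi*1e-7)) = 1.033978e-06 m
R_ac = 1.68e-8 / (1.033978e-06 * pi * 4.3397e-03) = 1.192 ohm/m

1.192 ohm/m


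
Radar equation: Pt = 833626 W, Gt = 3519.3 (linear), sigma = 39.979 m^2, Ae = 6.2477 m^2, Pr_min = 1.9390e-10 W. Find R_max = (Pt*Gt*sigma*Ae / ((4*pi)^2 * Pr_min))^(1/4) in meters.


R^4 = 833626*3519.3*39.979*6.2477 / ((4*pi)^2 * 1.9390e-10) = 2.393217e+19
R_max = 2.393217e+19^0.25 = 69943 m

69943 m


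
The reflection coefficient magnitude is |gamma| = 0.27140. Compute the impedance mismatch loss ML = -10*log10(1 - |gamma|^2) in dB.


ML = -10 * log10(1 - 0.27140^2) = -10 * log10(0.92634204) = 0.3323 dB

0.3323 dB


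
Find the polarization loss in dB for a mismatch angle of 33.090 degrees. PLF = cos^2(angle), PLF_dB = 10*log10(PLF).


PLF_linear = cos^2(33.090 deg) = 0.7019323
PLF_dB = 10 * log10(0.7019323) = -1.537 dB

-1.537 dB


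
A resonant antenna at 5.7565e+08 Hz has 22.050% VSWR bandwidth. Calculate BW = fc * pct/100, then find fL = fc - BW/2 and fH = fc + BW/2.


BW = 5.7565e+08 * 22.050/100 = 1.269308e+08 Hz
fL = 5.7565e+08 - 1.269308e+08/2 = 5.122e+08 Hz
fH = 5.7565e+08 + 1.269308e+08/2 = 6.391e+08 Hz

BW=1.269e+08 Hz, fL=5.122e+08 Hz, fH=6.391e+08 Hz


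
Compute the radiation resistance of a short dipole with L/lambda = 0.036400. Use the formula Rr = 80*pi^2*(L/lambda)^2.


Rr = 80 * pi^2 * (0.036400)^2 = 80 * 9.869604 * 1.324960e-03 = 1.046 ohm

1.046 ohm


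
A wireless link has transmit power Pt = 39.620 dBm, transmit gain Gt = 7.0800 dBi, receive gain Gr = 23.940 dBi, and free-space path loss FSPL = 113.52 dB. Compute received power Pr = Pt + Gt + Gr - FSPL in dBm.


Pr = 39.620 + 7.0800 + 23.940 - 113.52 = -42.88 dBm

-42.88 dBm


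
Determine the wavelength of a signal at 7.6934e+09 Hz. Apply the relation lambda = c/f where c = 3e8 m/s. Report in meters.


lambda = c / f = 3.0000e+08 / 7.6934e+09 = 0.03899 m

0.03899 m


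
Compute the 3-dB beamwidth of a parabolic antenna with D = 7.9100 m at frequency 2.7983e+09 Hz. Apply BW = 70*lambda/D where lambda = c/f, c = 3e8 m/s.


lambda = c / f = 3.0000e+08 / 2.7983e+09 = 0.1072079 m
BW = 70 * 0.1072079 / 7.9100 = 0.9487 deg

0.9487 deg


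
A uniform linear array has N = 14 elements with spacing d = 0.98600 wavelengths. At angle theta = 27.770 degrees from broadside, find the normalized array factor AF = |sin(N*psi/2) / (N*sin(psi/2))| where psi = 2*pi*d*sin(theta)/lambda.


psi = 2*pi*0.98600*sin(27.770 deg) = 2.886498 rad
AF = |sin(14*2.886498/2) / (14*sin(2.886498/2))| = 0.07036

0.07036


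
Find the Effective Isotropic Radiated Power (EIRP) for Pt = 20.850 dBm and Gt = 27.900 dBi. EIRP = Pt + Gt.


EIRP = Pt + Gt = 20.850 + 27.900 = 48.75 dBm

48.75 dBm


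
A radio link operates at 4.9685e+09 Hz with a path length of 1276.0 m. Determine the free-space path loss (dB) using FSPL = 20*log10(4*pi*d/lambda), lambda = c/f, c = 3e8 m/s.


lambda = c / f = 3.0000e+08 / 4.9685e+09 = 0.06038040 m
FSPL = 20 * log10(4*pi*1276.0/0.06038040) = 108.5 dB

108.5 dB


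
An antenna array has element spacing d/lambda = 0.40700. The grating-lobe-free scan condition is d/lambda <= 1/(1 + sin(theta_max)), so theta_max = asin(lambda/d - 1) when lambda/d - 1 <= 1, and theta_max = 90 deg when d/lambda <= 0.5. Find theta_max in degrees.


lambda/d - 1 = 1/0.40700 - 1 = 1.457002 >= 1
d/lambda <= 0.5, so the array can scan to endfire without grating lobes: theta_max = 90 deg

90 deg


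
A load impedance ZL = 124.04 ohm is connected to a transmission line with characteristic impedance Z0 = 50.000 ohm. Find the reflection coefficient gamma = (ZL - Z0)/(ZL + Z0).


gamma = (124.04 - 50.000) / (124.04 + 50.000) = 0.4254

0.4254


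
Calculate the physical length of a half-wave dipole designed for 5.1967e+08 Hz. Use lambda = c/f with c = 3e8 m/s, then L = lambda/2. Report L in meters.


lambda = c / f = 3.0000e+08 / 5.1967e+08 = 0.5772894 m
L = lambda / 2 = 0.5772894 / 2 = 0.2886 m

0.2886 m


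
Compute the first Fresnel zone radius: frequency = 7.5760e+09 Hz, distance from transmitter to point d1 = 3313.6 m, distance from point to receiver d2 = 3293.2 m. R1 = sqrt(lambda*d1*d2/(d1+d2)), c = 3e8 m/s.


lambda = c / f = 3.0000e+08 / 7.5760e+09 = 0.03959873 m
R1 = sqrt(0.03959873 * 3313.6 * 3293.2 / (3313.6 + 3293.2)) = 8.087 m

8.087 m


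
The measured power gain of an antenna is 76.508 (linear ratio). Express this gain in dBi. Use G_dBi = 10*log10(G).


G_dBi = 10 * log10(76.508) = 18.84 dBi

18.84 dBi


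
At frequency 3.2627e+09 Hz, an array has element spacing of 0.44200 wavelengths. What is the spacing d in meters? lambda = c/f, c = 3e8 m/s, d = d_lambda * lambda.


lambda = c / f = 3.0000e+08 / 3.2627e+09 = 0.09194839 m
d = 0.44200 * 0.09194839 = 0.04064 m

0.04064 m


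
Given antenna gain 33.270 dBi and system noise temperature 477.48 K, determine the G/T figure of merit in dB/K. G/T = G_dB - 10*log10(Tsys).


G/T = 33.270 - 10*log10(477.48) = 33.270 - 26.78955 = 6.480 dB/K

6.480 dB/K


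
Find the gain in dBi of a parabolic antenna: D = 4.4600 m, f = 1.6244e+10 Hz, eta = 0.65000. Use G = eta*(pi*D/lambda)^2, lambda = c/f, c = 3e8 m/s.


lambda = c / f = 3.0000e+08 / 1.6244e+10 = 0.01846836 m
G_linear = 0.65000 * (pi * 4.4600 / 0.01846836)^2 = 374133.1
G_dBi = 10 * log10(374133.1) = 55.73 dBi

55.73 dBi


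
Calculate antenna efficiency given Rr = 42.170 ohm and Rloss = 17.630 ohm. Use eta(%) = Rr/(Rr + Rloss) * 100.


eta = 42.170 / (42.170 + 17.630) * 100 = 70.52%

70.52%


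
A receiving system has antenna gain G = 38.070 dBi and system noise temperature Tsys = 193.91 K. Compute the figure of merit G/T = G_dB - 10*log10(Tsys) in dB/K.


G/T = 38.070 - 10*log10(193.91) = 38.070 - 22.87600 = 15.19 dB/K

15.19 dB/K
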